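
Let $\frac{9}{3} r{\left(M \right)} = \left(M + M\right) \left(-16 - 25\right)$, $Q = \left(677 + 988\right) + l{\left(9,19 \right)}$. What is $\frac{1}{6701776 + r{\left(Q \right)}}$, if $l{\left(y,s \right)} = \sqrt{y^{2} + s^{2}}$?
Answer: $\frac{29953197}{199376445296398} + \frac{123 \sqrt{442}}{199376445296398} \approx 1.5025 \cdot 10^{-7}$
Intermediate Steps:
$l{\left(y,s \right)} = \sqrt{s^{2} + y^{2}}$
$Q = 1665 + \sqrt{442}$ ($Q = \left(677 + 988\right) + \sqrt{19^{2} + 9^{2}} = 1665 + \sqrt{361 + 81} = 1665 + \sqrt{442} \approx 1686.0$)
$r{\left(M \right)} = - \frac{82 M}{3}$ ($r{\left(M \right)} = \frac{\left(M + M\right) \left(-16 - 25\right)}{3} = \frac{2 M \left(-41\right)}{3} = \frac{\left(-82\right) M}{3} = - \frac{82 M}{3}$)
$\frac{1}{6701776 + r{\left(Q \right)}} = \frac{1}{6701776 - \frac{82 \left(1665 + \sqrt{442}\right)}{3}} = \frac{1}{6701776 - \left(45510 + \frac{82 \sqrt{442}}{3}\right)} = \frac{1}{6656266 - \frac{82 \sqrt{442}}{3}}$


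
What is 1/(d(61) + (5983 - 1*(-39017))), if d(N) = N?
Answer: 1/45061 ≈ 2.2192e-5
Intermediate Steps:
1/(d(61) + (5983 - 1*(-39017))) = 1/(61 + (5983 - 1*(-39017))) = 1/(61 + (5983 + 39017)) = 1/(61 + 45000) = 1/45061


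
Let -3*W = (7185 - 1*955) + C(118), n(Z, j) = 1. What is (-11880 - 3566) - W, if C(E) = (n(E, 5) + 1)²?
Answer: -13368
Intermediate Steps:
C(E) = 4 (C(E) = (1 + 1)² = 2² = 4)
W = -2078 (W = -((7185 - 1*955) + 4)/3 = -((7185 - 955) + 4)/3 = -(6230 + 4)/3 = -⅓*6234 = -2078)
(-11880 - 3566) - W = (-11880 - 3566) - 1*(-2078) = -15446 + 2078 = -13368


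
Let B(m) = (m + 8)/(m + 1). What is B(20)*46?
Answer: 184/3 ≈ 61.333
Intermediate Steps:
B(m) = (8 + m)/(1 + m)
B(20)*46 = ((8 + 20)/(1 + 20))*46 = (28/21)*46 = ((1/21)*28)*46 = (4/3)*46 = 184/3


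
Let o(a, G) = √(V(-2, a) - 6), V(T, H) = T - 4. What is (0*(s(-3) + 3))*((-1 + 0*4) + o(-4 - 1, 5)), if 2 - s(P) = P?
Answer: 0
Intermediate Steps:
s(P) = 2 - P
V(T, H) = -4 + T
o(a, G) = 2*I*√3 (o(a, G) = √((-4 - 2) - 6) = √(-6 - 6) = √(-12) = 2*I*√3)
(0*(s(-3) + 3))*((-1 + 0*4) + o(-4 - 1, 5)) = (0*((2 - 1*(-3)) + 3))*((-1 + 0*4) + 2*I*√3) = (0*((2 + 3) + 3))*((-1 + 0) + 2*I*√3) = (0*(5 + 3))*(-1 + 2*I*√3) = (0*8)*(-1 + 2*I*√3) = 0*(-1 + 2*I*√3) = 0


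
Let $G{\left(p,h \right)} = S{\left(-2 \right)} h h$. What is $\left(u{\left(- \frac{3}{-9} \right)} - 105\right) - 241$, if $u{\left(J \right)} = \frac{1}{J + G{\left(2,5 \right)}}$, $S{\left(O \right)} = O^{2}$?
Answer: $- \frac{104143}{301} \approx -345.99$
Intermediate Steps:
$G{\left(p,h \right)} = 4 h^{2}$ ($G{\left(p,h \right)} = \left(-2\right)^{2} h h = 4 h h = 4 h^{2}$)
$u{\left(J \right)} = \frac{1}{100 + J}$ ($u{\left(J \right)} = \frac{1}{J + 4 \cdot 5^{2}} = \frac{1}{J + 4 \cdot 25} = \frac{1}{J + 100} = \frac{1}{100 + J}$)
$\left(u{\left(- \frac{3}{-9} \right)} - 105\right) - 241 = \left(\frac{1}{100 - \frac{3}{-9}} - 105\right) - 241 = \left(\frac{1}{100 - - \frac{1}{3}} - 105\right) - 241 = \left(\frac{1}{100 + \frac{1}{3}} - 105\right) - 241 = \left(\frac{1}{\frac{301}{3}} - 105\right) - 241 = \left(\frac{3}{301} - 105\right) - 241 = - \frac{31602}{301} - 241 = - \frac{104143}{301}$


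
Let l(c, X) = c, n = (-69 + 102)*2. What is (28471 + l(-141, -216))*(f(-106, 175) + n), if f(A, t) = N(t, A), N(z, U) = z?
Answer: 6827530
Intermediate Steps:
f(A, t) = t
n = 66 (n = 33*2 = 66)
(28471 + l(-141, -216))*(f(-106, 175) + n) = (28471 - 141)*(175 + 66) = 28330*241 = 6827530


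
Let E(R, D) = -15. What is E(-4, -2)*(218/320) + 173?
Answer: 5209/32 ≈ 162.78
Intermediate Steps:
E(-4, -2)*(218/320) + 173 = -3270/320 + 173 = -15*109/160 + 173 = -327/32 + 173 = 5209/32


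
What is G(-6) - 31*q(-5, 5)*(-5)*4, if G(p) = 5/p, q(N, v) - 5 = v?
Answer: 37195/6 ≈ 6199.2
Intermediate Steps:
q(N, v) = 5 + v
G(-6) - 31*q(-5, 5)*(-5)*4 = 5/(-6) - 31*(5 + 5)*(-5)*4 = 5*(-⅙) - 31*10*(-5)*4 = -⅚ - (-1550)*4 = -⅚ - 31*(-200) = -⅚ + 6200 = 37195/6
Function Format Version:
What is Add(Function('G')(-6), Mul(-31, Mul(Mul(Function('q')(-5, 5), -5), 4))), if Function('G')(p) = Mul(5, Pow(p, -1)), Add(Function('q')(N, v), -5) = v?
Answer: Rational(37195, 6) ≈ 6199.2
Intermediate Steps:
Function('q')(N, v) = Add(5, v)
Add(Function('G')(-6), Mul(-31, Mul(Mul(Function('q')(-5, 5), -5), 4))) = Add(Mul(5, Pow(-6, -1)), Mul(-31, Mul(Mul(Add(5, 5), -5), 4))) = Add(Mul(5, Rational(-1, 6)), Mul(-31, Mul(Mul(10, -5), 4))) = Add(Rational(-5, 6), Mul(-31, Mul(-50, 4))) = Add(Rational(-5, 6), Mul(-31, -200)) = Add(Rational(-5, 6), 6200) = Rational(37195, 6)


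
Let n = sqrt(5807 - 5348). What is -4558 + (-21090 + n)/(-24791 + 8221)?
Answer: -7550497/1657 - 3*sqrt(51)/16570 ≈ -4556.7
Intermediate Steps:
n = 3*sqrt(51) (n = sqrt(459) = 3*sqrt(51) ≈ 21.424)
-4558 + (-21090 + n)/(-24791 + 8221) = -4558 + (-21090 + 3*sqrt(51))/(-24791 + 8221) = -4558 + (-21090 + 3*sqrt(51))/(-16570) = -4558 + (-21090 + 3*sqrt(51))*(-1/16570) = -4558 + (2109/1657 - 3*sqrt(51)/16570) = -7550497/1657 - 3*sqrt(51)/16570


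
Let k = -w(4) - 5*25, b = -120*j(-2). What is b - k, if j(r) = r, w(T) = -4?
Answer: 361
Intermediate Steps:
b = 240 (b = -120*(-2) = 240)
k = -121 (k = -1*(-4) - 5*25 = 4 - 125 = -121)
b - k = 240 - 1*(-121) = 240 + 121 = 361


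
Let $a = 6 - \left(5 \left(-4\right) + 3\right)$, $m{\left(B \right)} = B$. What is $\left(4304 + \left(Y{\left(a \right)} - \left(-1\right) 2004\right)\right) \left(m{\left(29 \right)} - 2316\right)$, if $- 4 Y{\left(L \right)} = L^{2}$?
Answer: $- \frac{56495761}{4} \approx -1.4124 \cdot 10^{7}$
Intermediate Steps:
$a = 23$ ($a = 6 - \left(-20 + 3\right) = 6 - -17 = 6 + 17 = 23$)
$Y{\left(L \right)} = - \frac{L^{2}}{4}$
$\left(4304 + \left(Y{\left(a \right)} - \left(-1\right) 2004\right)\right) \left(m{\left(29 \right)} - 2316\right) = \left(4304 - \left(-2004 + \frac{529}{4}\right)\right) \left(29 - 2316\right) = \left(4304 - - \frac{7487}{4}\right) \left(-2287\right) = \left(4304 + \left(- \frac{529}{4} + 2004\right)\right) \left(-2287\right) = \left(4304 + \frac{7487}{4}\right) \left(-2287\right) = \frac{24703}{4} \left(-2287\right) = - \frac{56495761}{4}$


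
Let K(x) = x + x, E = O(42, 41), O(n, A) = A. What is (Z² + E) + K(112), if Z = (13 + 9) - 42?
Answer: 665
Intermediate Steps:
Z = -20 (Z = 22 - 42 = -20)
E = 41
K(x) = 2*x
(Z² + E) + K(112) = ((-20)² + 41) + 2*112 = (400 + 41) + 224 = 441 + 224 = 665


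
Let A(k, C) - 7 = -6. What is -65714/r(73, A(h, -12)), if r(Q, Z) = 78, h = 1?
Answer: -32857/39 ≈ -842.49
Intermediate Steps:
A(k, C) = 1 (A(k, C) = 7 - 6 = 1)
-65714/r(73, A(h, -12)) = -65714/78 = -65714*1/78 = -32857/39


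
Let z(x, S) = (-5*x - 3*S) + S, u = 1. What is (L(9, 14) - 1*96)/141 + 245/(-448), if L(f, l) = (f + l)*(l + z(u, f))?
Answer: -8109/3008 ≈ -2.6958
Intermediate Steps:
z(x, S) = -5*x - 2*S
L(f, l) = (f + l)*(-5 + l - 2*f) (L(f, l) = (f + l)*(l + (-5*1 - 2*f)) = (f + l)*(l + (-5 - 2*f)) = (f + l)*(-5 + l - 2*f))
(L(9, 14) - 1*96)/141 + 245/(-448) = ((14² - 5*9 - 5*14 - 2*9² - 1*9*14) - 1*96)/141 + 245/(-448) = ((196 - 45 - 70 - 2*81 - 126) - 96)*(1/141) + 245*(-1/448) = ((196 - 45 - 70 - 162 - 126) - 96)*(1/141) - 35/64 = (-207 - 96)*(1/141) - 35/64 = -303*1/141 - 35/64 = -101/47 - 35/64 = -8109/3008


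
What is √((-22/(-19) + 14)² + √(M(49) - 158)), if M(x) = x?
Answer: √(82944 + 361*I*√109)/19 ≈ 15.162 + 0.3443*I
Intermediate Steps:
√((-22/(-19) + 14)² + √(M(49) - 158)) = √((-22/(-19) + 14)² + √(49 - 158)) = √((-22*(-1/19) + 14)² + √(-109)) = √((22/19 + 14)² + I*√109) = √((288/19)² + I*√109) = √(82944/361 + I*√109)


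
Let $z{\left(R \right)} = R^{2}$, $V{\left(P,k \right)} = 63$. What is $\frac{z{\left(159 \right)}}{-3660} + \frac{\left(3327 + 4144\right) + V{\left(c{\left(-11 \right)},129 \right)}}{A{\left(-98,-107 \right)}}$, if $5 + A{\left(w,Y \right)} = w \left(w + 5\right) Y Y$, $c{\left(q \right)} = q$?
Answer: $- \frac{879316075807}{127302340820} \approx -6.9073$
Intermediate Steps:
$A{\left(w,Y \right)} = -5 + w Y^{2} \left(5 + w\right)$ ($A{\left(w,Y \right)} = -5 + w \left(w + 5\right) Y Y = -5 + w \left(5 + w\right) Y Y = -5 + w Y \left(5 + w\right) Y = -5 + Y w \left(5 + w\right) Y = -5 + w Y^{2} \left(5 + w\right)$)
$\frac{z{\left(159 \right)}}{-3660} + \frac{\left(3327 + 4144\right) + V{\left(c{\left(-11 \right)},129 \right)}}{A{\left(-98,-107 \right)}} = \frac{159^{2}}{-3660} + \frac{\left(3327 + 4144\right) + 63}{-5 + \left(-107\right)^{2} \left(-98\right)^{2} + 5 \left(-98\right) \left(-107\right)^{2}} = 25281 \left(- \frac{1}{3660}\right) + \frac{7471 + 63}{-5 + 11449 \cdot 9604 + 5 \left(-98\right) 11449} = - \frac{8427}{1220} + \frac{7534}{-5 + 109956196 - 5610010} = - \frac{8427}{1220} + \frac{7534}{104346181} = - \frac{879316075807}{127302340820}$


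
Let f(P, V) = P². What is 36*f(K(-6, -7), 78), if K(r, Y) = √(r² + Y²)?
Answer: 3060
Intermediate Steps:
K(r, Y) = √(Y² + r²)
36*f(K(-6, -7), 78) = 36*(√((-7)² + (-6)²))² = 36*(√(49 + 36))² = 36*(√85)² = 36*85 = 3060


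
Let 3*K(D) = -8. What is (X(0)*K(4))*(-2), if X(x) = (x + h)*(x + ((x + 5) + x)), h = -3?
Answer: -80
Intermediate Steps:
K(D) = -8/3 (K(D) = (1/3)*(-8) = -8/3)
X(x) = (-3 + x)*(5 + 3*x) (X(x) = (x - 3)*(x + ((x + 5) + x)) = (-3 + x)*(x + ((5 + x) + x)) = (-3 + x)*(x + (5 + 2*x)) = (-3 + x)*(5 + 3*x))
(X(0)*K(4))*(-2) = ((-15 - 4*0 + 3*0**2)*(-8/3))*(-2) = ((-15 + 0 + 3*0)*(-8/3))*(-2) = ((-15 + 0 + 0)*(-8/3))*(-2) = -15*(-8/3)*(-2) = 40*(-2) = -80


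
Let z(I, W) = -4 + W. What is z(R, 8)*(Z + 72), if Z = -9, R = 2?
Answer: 252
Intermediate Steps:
z(R, 8)*(Z + 72) = (-4 + 8)*(-9 + 72) = 4*63 = 252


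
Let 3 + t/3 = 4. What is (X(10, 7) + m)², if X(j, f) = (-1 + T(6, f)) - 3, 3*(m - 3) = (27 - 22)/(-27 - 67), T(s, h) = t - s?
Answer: 1283689/79524 ≈ 16.142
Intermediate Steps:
t = 3 (t = -9 + 3*4 = -9 + 12 = 3)
T(s, h) = 3 - s
m = 841/282 (m = 3 + ((27 - 22)/(-27 - 67))/3 = 3 + (5/(-94))/3 = 3 + (5*(-1/94))/3 = 3 + (⅓)*(-5/94) = 3 - 5/282 = 841/282 ≈ 2.9823)
X(j, f) = -7 (X(j, f) = (-1 + (3 - 1*6)) - 3 = (-1 + (3 - 6)) - 3 = (-1 - 3) - 3 = -4 - 3 = -7)
(X(10, 7) + m)² = (-7 + 841/282)² = (-1133/282)² = 1283689/79524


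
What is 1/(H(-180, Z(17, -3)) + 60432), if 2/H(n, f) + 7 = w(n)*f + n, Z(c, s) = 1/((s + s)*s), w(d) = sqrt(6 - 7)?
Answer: 28528826677/1724053748623350 + I/1149369165748900 ≈ 1.6548e-5 + 8.7004e-16*I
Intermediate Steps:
w(d) = I (w(d) = sqrt(-1) = I)
Z(c, s) = 1/(2*s**2) (Z(c, s) = 1/(((2*s))*s) = (1/(2*s))/s = 1/(2*s**2))
H(n, f) = 2/(-7 + n + I*f) (H(n, f) = 2/(-7 + (I*f + n)) = 2/(-7 + (n + I*f)) = 2/(-7 + n + I*f))
1/(H(-180, Z(17, -3)) + 60432) = 1/(2/(-7 - 180 + I*((1/2)/(-3)**2)) + 60432) = 1/(2/(-7 - 180 + I*((1/2)*(1/9))) + 60432) = 1/(2/(-7 - 180 + I*(1/18)) + 60432) = 1/(2/(-7 - 180 + I/18) + 60432) = 1/(2/(-187 + I/18) + 60432) = 1/(2*(324*(-187 - I/18)/11329957) + 60432) = 1/(648*(-187 - I/18)/11329957 + 60432) = 1/(60432 + 648*(-187 - I/18)/11329957)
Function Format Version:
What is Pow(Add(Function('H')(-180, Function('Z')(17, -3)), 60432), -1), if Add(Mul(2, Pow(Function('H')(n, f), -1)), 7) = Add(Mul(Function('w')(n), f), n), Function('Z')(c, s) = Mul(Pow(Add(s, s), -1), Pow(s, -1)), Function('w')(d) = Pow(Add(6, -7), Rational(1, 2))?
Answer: Add(Rational(28528826677, 1724053748623350), Mul(Rational(1, 1149369165748900), I)) ≈ Add(1.6548e-5, Mul(8.7004e-16, I))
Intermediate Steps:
Function('w')(d) = I (Function('w')(d) = Pow(-1, Rational(1, 2)) = I)
Function('Z')(c, s) = Mul(Rational(1, 2), Pow(s, -2)) (Function('Z')(c, s) = Mul(Pow(Mul(2, s), -1), Pow(s, -1)) = Mul(Mul(Rational(1, 2), Pow(s, -1)), Pow(s, -1)) = Mul(Rational(1, 2), Pow(s, -2)))
Function('H')(n, f) = Mul(2, Pow(Add(-7, n, Mul(I, f)), -1)) (Function('H')(n, f) = Mul(2, Pow(Add(-7, Add(Mul(I, f), n)), -1)) = Mul(2, Pow(Add(-7, Add(n, Mul(I, f))), -1)) = Mul(2, Pow(Add(-7, n, Mul(I, f)), -1)))
Pow(Add(Function('H')(-180, Function('Z')(17, -3)), 60432), -1) = Pow(Add(Mul(2, Pow(Add(-7, -180, Mul(I, Mul(Rational(1, 2), Pow(-3, -2)))), -1)), 60432), -1) = Pow(Add(Mul(2, Pow(Add(-7, -180, Mul(I, Mul(Rational(1, 2), Rational(1, 9)))), -1)), 60432), -1) = Pow(Add(Mul(2, Pow(Add(-7, -180, Mul(I, Rational(1, 18))), -1)), 60432), -1) = Pow(Add(Mul(2, Pow(Add(-7, -180, Mul(Rational(1, 18), I)), -1)), 60432), -1) = Pow(Add(Mul(2, Pow(Add(-187, Mul(Rational(1, 18), I)), -1)), 60432), -1) = Pow(Add(Mul(2, Mul(Rational(324, 11329957), Add(-187, Mul(Rational(-1, 18), I)))), 60432), -1) = Pow(Add(Mul(Rational(648, 11329957), Add(-187, Mul(Rational(-1, 18), I))), 60432), -1) = Pow(Add(60432, Mul(Rational(648, 11329957), Add(-187, Mul(Rational(-1, 18), I)))), -1)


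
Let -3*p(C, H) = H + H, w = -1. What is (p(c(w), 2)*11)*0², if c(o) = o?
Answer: 0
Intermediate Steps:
p(C, H) = -2*H/3 (p(C, H) = -(H + H)/3 = -2*H/3)
(p(c(w), 2)*11)*0² = (-⅔*2*11)*0² = -4/3*11*0 = -44/3*0 = 0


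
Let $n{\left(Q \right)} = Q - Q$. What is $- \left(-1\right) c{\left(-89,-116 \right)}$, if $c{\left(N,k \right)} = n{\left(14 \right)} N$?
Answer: $0$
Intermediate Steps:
$n{\left(Q \right)} = 0$
$c{\left(N,k \right)} = 0$ ($c{\left(N,k \right)} = 0 N = 0$)
$- \left(-1\right) c{\left(-89,-116 \right)} = - \left(-1\right) 0 = \left(-1\right) 0 = 0$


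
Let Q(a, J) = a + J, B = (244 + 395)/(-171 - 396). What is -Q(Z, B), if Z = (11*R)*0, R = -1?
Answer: 71/63 ≈ 1.1270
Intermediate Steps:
B = -71/63 (B = 639/(-567) = 639*(-1/567) = -71/63 ≈ -1.1270)
Z = 0 (Z = (11*(-1))*0 = -11*0 = 0)
Q(a, J) = J + a
-Q(Z, B) = -(-71/63 + 0) = -1*(-71/63) = 71/63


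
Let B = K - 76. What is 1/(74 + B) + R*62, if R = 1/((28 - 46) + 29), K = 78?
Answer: 4723/836 ≈ 5.6495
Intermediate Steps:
B = 2 (B = 78 - 76 = 2)
R = 1/11 (R = 1/(-18 + 29) = 1/11 ≈ 0.090909)
1/(74 + B) + R*62 = 1/(74 + 2) + (1/11)*62 = 1/76 + 62/11 = 4723/836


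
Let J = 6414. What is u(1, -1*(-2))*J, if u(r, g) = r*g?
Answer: 12828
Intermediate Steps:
u(r, g) = g*r
u(1, -1*(-2))*J = (-1*(-2)*1)*6414 = (2*1)*6414 = 2*6414 = 12828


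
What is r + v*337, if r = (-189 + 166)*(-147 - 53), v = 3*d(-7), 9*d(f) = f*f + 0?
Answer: 30313/3 ≈ 10104.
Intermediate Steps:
d(f) = f²/9 (d(f) = (f*f + 0)/9 = (f² + 0)/9 = f²/9)
v = 49/3 (v = 3*((⅑)*(-7)²) = 3*((⅑)*49) = 3*(49/9) = 49/3 ≈ 16.333)
r = 4600 (r = -23*(-200) = 4600)
r + v*337 = 4600 + (49/3)*337 = 4600 + 16513/3 = 30313/3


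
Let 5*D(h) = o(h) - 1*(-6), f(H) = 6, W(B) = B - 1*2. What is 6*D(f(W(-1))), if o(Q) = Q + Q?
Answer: 108/5 ≈ 21.600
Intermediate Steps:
W(B) = -2 + B (W(B) = B - 2 = -2 + B)
o(Q) = 2*Q
D(h) = 6/5 + 2*h/5 (D(h) = (2*h - 1*(-6))/5 = (2*h + 6)/5 = (6 + 2*h)/5 = 6/5 + 2*h/5)
6*D(f(W(-1))) = 6*(6/5 + (⅖)*6) = 6*(6/5 + 12/5) = 6*(18/5) = 108/5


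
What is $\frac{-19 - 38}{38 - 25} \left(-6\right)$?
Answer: $\frac{342}{13} \approx 26.308$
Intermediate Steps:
$\frac{-19 - 38}{38 - 25} \left(-6\right) = - \frac{57}{13} \left(-6\right) = \left(-57\right) \frac{1}{13} \left(-6\right) = \left(- \frac{57}{13}\right) \left(-6\right) = \frac{342}{13}$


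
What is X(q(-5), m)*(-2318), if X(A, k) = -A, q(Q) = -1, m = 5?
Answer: -2318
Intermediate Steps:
X(q(-5), m)*(-2318) = -1*(-1)*(-2318) = 1*(-2318) = -2318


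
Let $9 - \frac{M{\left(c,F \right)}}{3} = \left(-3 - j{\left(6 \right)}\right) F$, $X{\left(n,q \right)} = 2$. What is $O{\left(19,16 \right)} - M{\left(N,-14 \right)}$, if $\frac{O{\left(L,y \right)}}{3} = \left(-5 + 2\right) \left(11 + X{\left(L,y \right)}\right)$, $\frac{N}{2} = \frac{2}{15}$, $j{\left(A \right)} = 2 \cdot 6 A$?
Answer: $3006$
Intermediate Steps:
$j{\left(A \right)} = 12 A$
$N = \frac{4}{15}$ ($N = 2 \cdot \frac{2}{15} = \frac{4}{15} \approx 0.26667$)
$O{\left(L,y \right)} = -117$ ($O{\left(L,y \right)} = 3 \left(-5 + 2\right) \left(11 + 2\right) = 3 \left(\left(-3\right) 13\right) = 3 \left(-39\right) = -117$)
$M{\left(c,F \right)} = 27 + 225 F$ ($M{\left(c,F \right)} = 27 - 3 \left(-3 - 12 \cdot 6\right) F = 27 - 3 \left(-3 - 72\right) F = 27 - 3 \left(- 75 F\right) = 27 + 225 F$)
$O{\left(19,16 \right)} - M{\left(N,-14 \right)} = -117 - \left(27 + 225 \left(-14\right)\right) = -117 - \left(27 - 3150\right) = -117 - -3123 = -117 + 3123 = 3006$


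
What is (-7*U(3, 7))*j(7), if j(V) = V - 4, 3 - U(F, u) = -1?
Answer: -84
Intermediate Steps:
U(F, u) = 4 (U(F, u) = 3 - 1*(-1) = 3 + 1 = 4)
j(V) = -4 + V
(-7*U(3, 7))*j(7) = (-7*4)*(-4 + 7) = -28*3 = -84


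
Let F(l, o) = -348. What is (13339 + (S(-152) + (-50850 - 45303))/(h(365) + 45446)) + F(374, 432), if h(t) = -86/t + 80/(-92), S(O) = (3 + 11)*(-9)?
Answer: 1651795581589/127169964 ≈ 12989.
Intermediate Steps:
S(O) = -126 (S(O) = 14*(-9) = -126)
h(t) = -20/23 - 86/t (h(t) = -86/t + 80*(-1/92) = -86/t - 20/23 = -20/23 - 86/t)
(13339 + (S(-152) + (-50850 - 45303))/(h(365) + 45446)) + F(374, 432) = (13339 + (-126 + (-50850 - 45303))/((-20/23 - 86/365) + 45446)) - 348 = (13339 + (-126 - 96153)/((-20/23 - 86*1/365) + 45446)) - 348 = (13339 - 96279/((-20/23 - 86/365) + 45446)) - 348 = (13339 - 96279/(-9278/8395 + 45446)) - 348 = (13339 - 96279/381509892/8395) - 348 = (13339 - 96279*8395/381509892) - 348 = (13339 - 269420735/127169964) - 348 = 1696050729061/127169964 - 348 = 1651795581589/127169964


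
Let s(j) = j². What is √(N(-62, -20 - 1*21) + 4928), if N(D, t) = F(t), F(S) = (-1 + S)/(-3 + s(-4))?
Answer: √832286/13 ≈ 70.177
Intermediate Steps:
F(S) = -1/13 + S/13 (F(S) = (-1 + S)/(-3 + (-4)²) = (-1 + S)/(-3 + 16) = (-1 + S)/13 = (-1 + S)*(1/13) = -1/13 + S/13)
N(D, t) = -1/13 + t/13
√(N(-62, -20 - 1*21) + 4928) = √((-1/13 + (-20 - 1*21)/13) + 4928) = √((-1/13 + (-20 - 21)/13) + 4928) = √((-1/13 + (1/13)*(-41)) + 4928) = √((-1/13 - 41/13) + 4928) = √(-42/13 + 4928) = √(64022/13) = √832286/13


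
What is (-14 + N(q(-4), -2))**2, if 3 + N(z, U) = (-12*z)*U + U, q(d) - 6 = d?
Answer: 841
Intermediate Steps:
q(d) = 6 + d
N(z, U) = -3 + U - 12*U*z (N(z, U) = -3 + ((-12*z)*U + U) = -3 + (-12*U*z + U) = -3 + (U - 12*U*z) = -3 + U - 12*U*z)
(-14 + N(q(-4), -2))**2 = (-14 + (-3 - 2 - 12*(-2)*(6 - 4)))**2 = (-14 + (-3 - 2 - 12*(-2)*2))**2 = (-14 + (-3 - 2 + 48))**2 = (-14 + 43)**2 = 29**2 = 841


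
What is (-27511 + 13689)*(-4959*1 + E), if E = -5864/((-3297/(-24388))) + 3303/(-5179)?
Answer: 1629696324914456/2439309 ≈ 6.6810e+8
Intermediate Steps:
E = -105809437217/2439309 (E = -5864/((-3297*(-1/24388))) + 3303*(-1/5179) = -5864/471/3484 - 3303/5179 = -5864*3484/471 - 3303/5179 = -20430176/471 - 3303/5179 = -105809437217/2439309 ≈ -43377.)
(-27511 + 13689)*(-4959*1 + E) = (-27511 + 13689)*(-4959*1 - 105809437217/2439309) = -13822*(-4959 - 105809437217/2439309) = -13822*(-117905970548/2439309) = 1629696324914456/2439309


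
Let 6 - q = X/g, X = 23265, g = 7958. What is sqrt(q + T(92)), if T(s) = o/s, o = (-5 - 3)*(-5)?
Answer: sqrt(222370394)/7958 ≈ 1.8738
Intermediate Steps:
q = 24483/7958 (q = 6 - 23265/7958 = 24483/7958 ≈ 3.0765)
o = 40 (o = -8*(-5) = 40)
T(s) = 40/s
sqrt(q + T(92)) = sqrt(24483/7958 + 40/92) = sqrt(24483/7958 + 40*(1/92)) = sqrt(24483/7958 + 10/23) = sqrt(27943/7958) = sqrt(222370394)/7958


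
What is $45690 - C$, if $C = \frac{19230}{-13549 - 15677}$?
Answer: $\frac{222559195}{4871} \approx 45691.0$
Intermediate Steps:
$C = - \frac{3205}{4871}$ ($C = \frac{19230}{-29226} = 19230 \left(- \frac{1}{29226}\right) = - \frac{3205}{4871} \approx -0.65798$)
$45690 - C = 45690 - - \frac{3205}{4871} = 45690 + \frac{3205}{4871} = \frac{222559195}{4871}$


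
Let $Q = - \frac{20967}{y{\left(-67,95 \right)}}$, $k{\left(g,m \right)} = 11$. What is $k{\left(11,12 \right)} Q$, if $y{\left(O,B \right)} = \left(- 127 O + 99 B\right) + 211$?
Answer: $- \frac{7953}{625} \approx -12.725$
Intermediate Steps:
$y{\left(O,B \right)} = 211 - 127 O + 99 B$
$Q = - \frac{723}{625}$ ($Q = - \frac{20967}{211 - -8509 + 99 \cdot 95} = - \frac{20967}{211 + 8509 + 9405} = - \frac{20967}{18125} = \left(-20967\right) \frac{1}{18125} = - \frac{723}{625} \approx -1.1568$)
$k{\left(11,12 \right)} Q = 11 \left(- \frac{723}{625}\right) = - \frac{7953}{625}$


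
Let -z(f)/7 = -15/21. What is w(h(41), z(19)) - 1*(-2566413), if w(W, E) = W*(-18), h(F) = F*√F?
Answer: 2566413 - 738*√41 ≈ 2.5617e+6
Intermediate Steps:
h(F) = F^(3/2)
z(f) = 5 (z(f) = -(-105)/21 = -7*(-5/7) = 5)
w(W, E) = -18*W
w(h(41), z(19)) - 1*(-2566413) = -738*√41 - 1*(-2566413) = -738*√41 + 2566413 = 2566413 - 738*√41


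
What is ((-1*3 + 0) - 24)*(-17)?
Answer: 459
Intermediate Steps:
((-1*3 + 0) - 24)*(-17) = ((-3 + 0) - 24)*(-17) = (-3 - 24)*(-17) = -27*(-17) = 459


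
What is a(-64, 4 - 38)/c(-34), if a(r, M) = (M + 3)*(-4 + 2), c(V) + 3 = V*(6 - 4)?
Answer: -62/71 ≈ -0.87324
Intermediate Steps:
c(V) = -3 + 2*V (c(V) = -3 + V*(6 - 4) = -3 + V*2 = -3 + 2*V)
a(r, M) = -6 - 2*M (a(r, M) = (3 + M)*(-2) = -6 - 2*M)
a(-64, 4 - 38)/c(-34) = (-6 - 2*(4 - 38))/(-3 + 2*(-34)) = (-6 - 2*(-34))/(-3 - 68) = (-6 + 68)/(-71) = 62*(-1/71) = -62/71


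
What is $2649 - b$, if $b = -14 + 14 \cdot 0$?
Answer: $2663$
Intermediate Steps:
$b = -14$ ($b = -14 + 0 = -14$)
$2649 - b = 2649 - -14 = 2649 + 14 = 2663$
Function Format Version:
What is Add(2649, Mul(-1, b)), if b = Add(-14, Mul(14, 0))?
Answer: 2663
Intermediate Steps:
b = -14 (b = Add(-14, 0) = -14)
Add(2649, Mul(-1, b)) = Add(2649, Mul(-1, -14)) = Add(2649, 14) = 2663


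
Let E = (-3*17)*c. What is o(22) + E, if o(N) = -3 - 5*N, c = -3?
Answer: 40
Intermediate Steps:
E = 153 (E = -3*17*(-3) = -51*(-3) = 153)
o(22) + E = (-3 - 5*22) + 153 = (-3 - 110) + 153 = -113 + 153 = 40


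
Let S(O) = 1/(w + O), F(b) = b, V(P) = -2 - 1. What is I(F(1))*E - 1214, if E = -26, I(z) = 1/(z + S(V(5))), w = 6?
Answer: -2467/2 ≈ -1233.5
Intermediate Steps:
V(P) = -3
S(O) = 1/(6 + O)
I(z) = 1/(1/3 + z) (I(z) = 1/(z + 1/(6 - 3)) = 1/(z + 1/3) = 1/(1/3 + z))
I(F(1))*E - 1214 = (3/(1 + 3*1))*(-26) - 1214 = (3/(1 + 3))*(-26) - 1214 = (3/4)*(-26) - 1214 = -39/2 - 1214 = -2467/2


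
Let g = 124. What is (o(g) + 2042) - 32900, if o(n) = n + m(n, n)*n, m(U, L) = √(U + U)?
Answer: -30734 + 248*√62 ≈ -28781.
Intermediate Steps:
m(U, L) = √2*√U (m(U, L) = √(2*U) = √2*√U)
o(n) = n + √2*n^(3/2) (o(n) = n + (√2*√n)*n = n + √2*n^(3/2))
(o(g) + 2042) - 32900 = ((124 + √2*124^(3/2)) + 2042) - 32900 = ((124 + √2*(248*√31)) + 2042) - 32900 = ((124 + 248*√62) + 2042) - 32900 = (2166 + 248*√62) - 32900 = -30734 + 248*√62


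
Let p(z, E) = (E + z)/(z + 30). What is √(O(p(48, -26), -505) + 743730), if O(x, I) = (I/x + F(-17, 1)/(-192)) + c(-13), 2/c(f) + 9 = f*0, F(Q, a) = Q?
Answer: √51710209243/264 ≈ 861.36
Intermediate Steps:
p(z, E) = (E + z)/(30 + z)
c(f) = -2/9 (c(f) = 2/(-9 + f*0) = 2/(-9 + 0) = 2/(-9) = 2*(-⅑) = -2/9)
O(x, I) = -77/576 + I/x (O(x, I) = (I/x - 17/(-192)) - 2/9 = (I/x - 17*(-1/192)) - 2/9 = (I/x + 17/192) - 2/9 = (17/192 + I/x) - 2/9 = -77/576 + I/x)
√(O(p(48, -26), -505) + 743730) = √((-77/576 - 505*(30 + 48)/(-26 + 48)) + 743730) = √((-77/576 - 505/(22/78)) + 743730) = √((-77/576 - 505/((1/78)*22)) + 743730) = √((-77/576 - 505/11/39) + 743730) = √((-77/576 - 505*39/11) + 743730) = √((-77/576 - 19695/11) + 743730) = √(-11345167/6336 + 743730) = √(4700928113/6336) = √51710209243/264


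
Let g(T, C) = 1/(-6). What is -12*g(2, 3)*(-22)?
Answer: -44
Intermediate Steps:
g(T, C) = -⅙
-12*g(2, 3)*(-22) = -12*(-⅙)*(-22) = 2*(-22) = -44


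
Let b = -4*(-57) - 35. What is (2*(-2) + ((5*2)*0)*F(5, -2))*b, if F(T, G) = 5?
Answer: -772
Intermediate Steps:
b = 193 (b = 228 - 35 = 193)
(2*(-2) + ((5*2)*0)*F(5, -2))*b = (2*(-2) + ((5*2)*0)*5)*193 = (-4 + (10*0)*5)*193 = (-4 + 0*5)*193 = (-4 + 0)*193 = -4*193 = -772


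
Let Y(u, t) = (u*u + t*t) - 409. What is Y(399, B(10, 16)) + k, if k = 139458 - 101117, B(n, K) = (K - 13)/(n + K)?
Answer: 133261917/676 ≈ 1.9713e+5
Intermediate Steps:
B(n, K) = (-13 + K)/(K + n)
Y(u, t) = -409 + t**2 + u**2 (Y(u, t) = (u**2 + t**2) - 409 = (t**2 + u**2) - 409 = -409 + t**2 + u**2)
k = 38341
Y(399, B(10, 16)) + k = (-409 + ((-13 + 16)/(16 + 10))**2 + 399**2) + 38341 = (-409 + (3/26)**2 + 159201) + 38341 = (-409 + 9/676 + 159201) + 38341 = 107343401/676 + 38341 = 133261917/676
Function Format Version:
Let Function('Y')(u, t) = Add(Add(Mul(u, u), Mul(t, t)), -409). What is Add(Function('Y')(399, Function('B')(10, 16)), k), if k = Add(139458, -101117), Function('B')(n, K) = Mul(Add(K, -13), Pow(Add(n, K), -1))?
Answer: Rational(133261917, 676) ≈ 1.9713e+5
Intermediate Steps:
Function('B')(n, K) = Mul(Pow(Add(K, n), -1), Add(-13, K)) (Function('B')(n, K) = Mul(Add(-13, K), Pow(Add(K, n), -1)) = Mul(Pow(Add(K, n), -1), Add(-13, K)))
Function('Y')(u, t) = Add(-409, Pow(t, 2), Pow(u, 2)) (Function('Y')(u, t) = Add(Add(Pow(u, 2), Pow(t, 2)), -409) = Add(Add(Pow(t, 2), Pow(u, 2)), -409) = Add(-409, Pow(t, 2), Pow(u, 2)))
k = 38341
Add(Function('Y')(399, Function('B')(10, 16)), k) = Add(Add(-409, Pow(Mul(Pow(Add(16, 10), -1), Add(-13, 16)), 2), Pow(399, 2)), 38341) = Add(Add(-409, Pow(Mul(Pow(26, -1), 3), 2), 159201), 38341) = Add(Add(-409, Pow(Mul(Rational(1, 26), 3), 2), 159201), 38341) = Add(Add(-409, Pow(Rational(3, 26), 2), 159201), 38341) = Add(Add(-409, Rational(9, 676), 159201), 38341) = Add(Rational(107343401, 676), 38341) = Rational(133261917, 676)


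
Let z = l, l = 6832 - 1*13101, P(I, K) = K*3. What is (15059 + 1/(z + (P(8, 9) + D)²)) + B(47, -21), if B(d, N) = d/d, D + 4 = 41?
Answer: 32725379/2173 ≈ 15060.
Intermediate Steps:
D = 37 (D = -4 + 41 = 37)
P(I, K) = 3*K
B(d, N) = 1
l = -6269 (l = 6832 - 13101 = -6269)
z = -6269
(15059 + 1/(z + (P(8, 9) + D)²)) + B(47, -21) = (15059 + 1/(-6269 + (3*9 + 37)²)) + 1 = (15059 + 1/(-6269 + (27 + 37)²)) + 1 = (15059 + 1/(-6269 + 64²)) + 1 = (15059 + 1/(-6269 + 4096)) + 1 = (15059 + 1/(-2173)) + 1 = (15059 - 1/2173) + 1 = 32723206/2173 + 1 = 32725379/2173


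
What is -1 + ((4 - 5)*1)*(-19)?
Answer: 18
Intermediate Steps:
-1 + ((4 - 5)*1)*(-19) = -1 - 1*1*(-19) = -1 - 1*(-19) = -1 + 19 = 18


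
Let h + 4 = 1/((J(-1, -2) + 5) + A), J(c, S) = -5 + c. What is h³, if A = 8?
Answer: -19683/343 ≈ -57.385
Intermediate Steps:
h = -27/7 (h = -4 + 1/(((-5 - 1) + 5) + 8) = -4 + 1/((-6 + 5) + 8) = -4 + 1/(-1 + 8) = -4 + 1/7 = -4 + ⅐ = -27/7 ≈ -3.8571)
h³ = (-27/7)³ = -19683/343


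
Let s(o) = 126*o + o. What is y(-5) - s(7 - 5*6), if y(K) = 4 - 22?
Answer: 2903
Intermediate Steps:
y(K) = -18
s(o) = 127*o
y(-5) - s(7 - 5*6) = -18 - 127*(7 - 5*6) = -18 - 127*(7 - 30) = -18 - 127*(-23) = -18 - 1*(-2921) = -18 + 2921 = 2903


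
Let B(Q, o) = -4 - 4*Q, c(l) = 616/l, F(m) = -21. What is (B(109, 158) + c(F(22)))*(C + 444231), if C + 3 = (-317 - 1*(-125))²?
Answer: -225792512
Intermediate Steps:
C = 36861 (C = -3 + (-317 - 1*(-125))² = -3 + (-317 + 125)² = -3 + (-192)² = -3 + 36864 = 36861)
(B(109, 158) + c(F(22)))*(C + 444231) = ((-4 - 4*109) + 616/(-21))*(36861 + 444231) = ((-4 - 436) + 616*(-1/21))*481092 = (-440 - 88/3)*481092 = -1408/3*481092 = -225792512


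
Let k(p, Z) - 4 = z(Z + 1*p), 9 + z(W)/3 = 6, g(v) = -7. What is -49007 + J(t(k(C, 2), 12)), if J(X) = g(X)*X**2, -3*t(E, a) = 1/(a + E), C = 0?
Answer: -3087442/63 ≈ -49007.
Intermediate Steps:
z(W) = -9 (z(W) = -27 + 3*6 = -27 + 18 = -9)
k(p, Z) = -5 (k(p, Z) = 4 - 9 = -5)
t(E, a) = -1/(3*(E + a)) (t(E, a) = -1/(3*(a + E)) = -1/(3*(E + a)))
J(X) = -7*X**2
-49007 + J(t(k(C, 2), 12)) = -49007 - 7/(3*(-5) + 3*12)**2 = -49007 - 7/(-15 + 36)**2 = -49007 - 7*(-1/21)**2 = -49007 - 7*1/441 = -49007 - 1/63 = -3087442/63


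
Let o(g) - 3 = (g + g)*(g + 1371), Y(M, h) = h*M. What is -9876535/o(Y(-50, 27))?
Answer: 9876535/56697 ≈ 174.20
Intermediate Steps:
Y(M, h) = M*h
o(g) = 3 + 2*g*(1371 + g) (o(g) = 3 + (g + g)*(g + 1371) = 3 + (2*g)*(1371 + g) = 3 + 2*g*(1371 + g))
-9876535/o(Y(-50, 27)) = -9876535/(3 + 2*(-50*27)**2 + 2742*(-50*27)) = -9876535/(3 + 2*(-1350)**2 + 2742*(-1350)) = -9876535/(3 + 2*1822500 - 3701700) = -9876535/(3 + 3645000 - 3701700) = -9876535/(-56697) = -9876535*(-1/56697) = 9876535/56697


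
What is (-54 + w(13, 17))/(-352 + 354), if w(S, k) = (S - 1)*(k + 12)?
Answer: 147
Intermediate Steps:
w(S, k) = (-1 + S)*(12 + k)
(-54 + w(13, 17))/(-352 + 354) = (-54 + (-12 - 1*17 + 12*13 + 13*17))/(-352 + 354) = (-54 + (-12 - 17 + 156 + 221))/2 = (-54 + 348)*(½) = 294*(½) = 147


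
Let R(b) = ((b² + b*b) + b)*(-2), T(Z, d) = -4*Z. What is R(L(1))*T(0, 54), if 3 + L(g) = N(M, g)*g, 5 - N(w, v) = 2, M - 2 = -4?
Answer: 0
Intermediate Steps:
M = -2 (M = 2 - 4 = -2)
N(w, v) = 3 (N(w, v) = 5 - 1*2 = 5 - 2 = 3)
L(g) = -3 + 3*g
R(b) = -4*b² - 2*b (R(b) = ((b² + b²) + b)*(-2) = (2*b² + b)*(-2) = (b + 2*b²)*(-2) = -4*b² - 2*b)
R(L(1))*T(0, 54) = (-2*(-3 + 3*1)*(1 + 2*(-3 + 3*1)))*(-4*0) = -2*(-3 + 3)*(1 + 2*(-3 + 3))*0 = -2*0*(1 + 2*0)*0 = -2*0*(1 + 0)*0 = -2*0*1*0 = 0*0 = 0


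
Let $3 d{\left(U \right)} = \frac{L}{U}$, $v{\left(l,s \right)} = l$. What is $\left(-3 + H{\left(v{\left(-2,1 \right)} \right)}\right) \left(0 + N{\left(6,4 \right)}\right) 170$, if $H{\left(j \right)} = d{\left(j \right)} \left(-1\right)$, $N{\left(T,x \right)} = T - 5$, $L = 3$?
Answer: $-425$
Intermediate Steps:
$N{\left(T,x \right)} = -5 + T$ ($N{\left(T,x \right)} = T - 5 = -5 + T$)
$d{\left(U \right)} = \frac{1}{U}$ ($d{\left(U \right)} = \frac{3 \frac{1}{U}}{3} = \frac{1}{U}$)
$H{\left(j \right)} = - \frac{1}{j}$ ($H{\left(j \right)} = \frac{1}{j} \left(-1\right) = - \frac{1}{j}$)
$\left(-3 + H{\left(v{\left(-2,1 \right)} \right)}\right) \left(0 + N{\left(6,4 \right)}\right) 170 = \left(-3 - \frac{1}{-2}\right) \left(0 + \left(-5 + 6\right)\right) 170 = \left(-3 - - \frac{1}{2}\right) \left(0 + 1\right) 170 = \left(-3 + \frac{1}{2}\right) 1 \cdot 170 = \left(- \frac{5}{2}\right) 1 \cdot 170 = \left(- \frac{5}{2}\right) 170 = -425$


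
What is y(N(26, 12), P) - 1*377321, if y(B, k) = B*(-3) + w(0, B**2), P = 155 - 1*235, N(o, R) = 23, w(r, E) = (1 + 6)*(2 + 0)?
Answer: -377376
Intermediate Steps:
w(r, E) = 14 (w(r, E) = 7*2 = 14)
P = -80 (P = 155 - 235 = -80)
y(B, k) = 14 - 3*B (y(B, k) = B*(-3) + 14 = -3*B + 14 = 14 - 3*B)
y(N(26, 12), P) - 1*377321 = (14 - 3*23) - 1*377321 = (14 - 69) - 377321 = -55 - 377321 = -377376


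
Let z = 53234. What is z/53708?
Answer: 26617/26854 ≈ 0.99117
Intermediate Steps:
z/53708 = 53234/53708 = 53234*(1/53708) = 26617/26854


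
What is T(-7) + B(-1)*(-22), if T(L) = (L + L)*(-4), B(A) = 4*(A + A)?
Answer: 232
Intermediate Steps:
B(A) = 8*A (B(A) = 4*(2*A) = 8*A)
T(L) = -8*L (T(L) = (2*L)*(-4) = -8*L)
T(-7) + B(-1)*(-22) = -8*(-7) + (8*(-1))*(-22) = 56 - 8*(-22) = 56 + 176 = 232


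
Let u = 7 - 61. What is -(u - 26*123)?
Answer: 3252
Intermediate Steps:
u = -54
-(u - 26*123) = -(-54 - 26*123) = -(-54 - 3198) = -1*(-3252) = 3252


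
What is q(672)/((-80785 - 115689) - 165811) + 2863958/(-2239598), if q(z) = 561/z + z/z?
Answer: -116208190928749/90873749280160 ≈ -1.2788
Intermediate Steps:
q(z) = 1 + 561/z (q(z) = 561/z + 1 = 1 + 561/z)
q(672)/((-80785 - 115689) - 165811) + 2863958/(-2239598) = ((561 + 672)/672)/((-80785 - 115689) - 165811) + 2863958/(-2239598) = ((1/672)*1233)/(-196474 - 165811) + 2863958*(-1/2239598) = (411/224)/(-362285) - 1431979/1119799 = (411/224)*(-1/362285) - 1431979/1119799 = -411/81151840 - 1431979/1119799 = -116208190928749/90873749280160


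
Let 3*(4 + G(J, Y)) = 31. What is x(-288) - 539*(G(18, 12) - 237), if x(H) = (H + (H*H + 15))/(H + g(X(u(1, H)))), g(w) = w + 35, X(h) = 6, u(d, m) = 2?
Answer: 91880023/741 ≈ 1.2399e+5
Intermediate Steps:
g(w) = 35 + w
x(H) = (15 + H + H**2)/(41 + H) (x(H) = (H + (H*H + 15))/(H + (35 + 6)) = (H + (H**2 + 15))/(H + 41) = (H + (15 + H**2))/(41 + H) = (15 + H + H**2)/(41 + H))
G(J, Y) = 19/3 (G(J, Y) = -4 + (1/3)*31 = -4 + 31/3 = 19/3)
x(-288) - 539*(G(18, 12) - 237) = (15 - 288 + (-288)**2)/(41 - 288) - 539*(19/3 - 237) = (15 - 288 + 82944)/(-247) - 539*(-692)/3 = -1/247*82671 - 1*(-372988/3) = -82671/247 + 372988/3 = 91880023/741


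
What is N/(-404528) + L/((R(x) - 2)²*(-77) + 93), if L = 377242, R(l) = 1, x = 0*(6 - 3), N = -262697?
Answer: 9538072183/404528 ≈ 23578.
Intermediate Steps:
x = 0 (x = 0*3 = 0)
N/(-404528) + L/((R(x) - 2)²*(-77) + 93) = -262697/(-404528) + 377242/((1 - 2)²*(-77) + 93) = -262697*(-1/404528) + 377242/((-1)²*(-77) + 93) = 262697/404528 + 377242/(1*(-77) + 93) = 262697/404528 + 377242/(-77 + 93) = 262697/404528 + 377242/16 = 262697/404528 + 377242*(1/16) = 262697/404528 + 188621/8 = 9538072183/404528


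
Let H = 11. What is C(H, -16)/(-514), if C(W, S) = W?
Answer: -11/514 ≈ -0.021401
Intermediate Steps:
C(H, -16)/(-514) = 11/(-514) = 11*(-1/514) = -11/514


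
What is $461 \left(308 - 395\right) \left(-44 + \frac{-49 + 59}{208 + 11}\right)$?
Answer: $\frac{128689994}{73} \approx 1.7629 \cdot 10^{6}$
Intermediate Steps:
$461 \left(308 - 395\right) \left(-44 + \frac{-49 + 59}{208 + 11}\right) = 461 \left(- 87 \left(-44 + \frac{10}{219}\right)\right) = 461 \left(\left(-87\right) \left(- \frac{9626}{219}\right)\right) = 461 \cdot \frac{279154}{73} = \frac{128689994}{73}$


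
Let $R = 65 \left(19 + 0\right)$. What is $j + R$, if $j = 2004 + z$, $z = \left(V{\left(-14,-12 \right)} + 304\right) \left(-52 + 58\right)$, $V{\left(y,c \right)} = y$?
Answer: $4979$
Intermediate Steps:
$z = 1740$ ($z = \left(-14 + 304\right) \left(-52 + 58\right) = 290 \cdot 6 = 1740$)
$R = 1235$ ($R = 65 \cdot 19 = 1235$)
$j = 3744$ ($j = 2004 + 1740 = 3744$)
$j + R = 3744 + 1235 = 4979$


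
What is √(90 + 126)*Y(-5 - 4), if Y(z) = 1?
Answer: 6*√6 ≈ 14.697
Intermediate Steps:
√(90 + 126)*Y(-5 - 4) = √(90 + 126)*1 = √216*1 = (6*√6)*1 = 6*√6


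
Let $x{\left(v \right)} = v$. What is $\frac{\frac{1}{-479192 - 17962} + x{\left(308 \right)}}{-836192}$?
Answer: $- \frac{153123431}{415716197568} \approx -0.00036834$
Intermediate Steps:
$\frac{\frac{1}{-479192 - 17962} + x{\left(308 \right)}}{-836192} = \frac{\frac{1}{-479192 - 17962} + 308}{-836192} = \left(\frac{1}{-479192 - 17962} + 308\right) \left(- \frac{1}{836192}\right) = \left(\frac{1}{-497154} + 308\right) \left(- \frac{1}{836192}\right) = \left(- \frac{1}{497154} + 308\right) \left(- \frac{1}{836192}\right) = \frac{153123431}{497154} \left(- \frac{1}{836192}\right) = - \frac{153123431}{415716197568}$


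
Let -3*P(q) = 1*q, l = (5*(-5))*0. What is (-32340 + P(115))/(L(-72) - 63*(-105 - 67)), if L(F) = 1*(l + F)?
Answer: -97135/32292 ≈ -3.0080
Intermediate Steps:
l = 0 (l = -25*0 = 0)
L(F) = F (L(F) = 1*(0 + F) = 1*F = F)
P(q) = -q/3
(-32340 + P(115))/(L(-72) - 63*(-105 - 67)) = (-32340 - ⅓*115)/(-72 - 63*(-105 - 67)) = (-32340 - 115/3)/(-72 - 63*(-172)) = -97135/(3*(-72 + 10836)) = -97135/3/10764 = -97135/3*1/10764 = -97135/32292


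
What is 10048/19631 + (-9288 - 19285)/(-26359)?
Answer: 825771795/517453529 ≈ 1.5958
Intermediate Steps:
10048/19631 + (-9288 - 19285)/(-26359) = 10048*(1/19631) - 28573*(-1/26359) = 10048/19631 + 28573/26359 = 825771795/517453529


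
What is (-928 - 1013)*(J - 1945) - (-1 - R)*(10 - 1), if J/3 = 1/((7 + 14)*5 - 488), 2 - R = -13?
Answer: 1445979810/383 ≈ 3.7754e+6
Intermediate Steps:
R = 15 (R = 2 - 1*(-13) = 2 + 13 = 15)
J = -3/383 (J = 3/((7 + 14)*5 - 488) = 3/(21*5 - 488) = 3/(105 - 488) = 3/(-383) = 3*(-1/383) = -3/383 ≈ -0.0078329)
(-928 - 1013)*(J - 1945) - (-1 - R)*(10 - 1) = (-928 - 1013)*(-3/383 - 1945) - (-1 - 1*15)*(10 - 1) = -1941*(-744938/383) - (-1 - 15)*9 = 1445924658/383 - (-16)*9 = 1445924658/383 - 1*(-144) = 1445924658/383 + 144 = 1445979810/383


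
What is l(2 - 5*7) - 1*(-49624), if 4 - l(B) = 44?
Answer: 49584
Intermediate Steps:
l(B) = -40 (l(B) = 4 - 1*44 = 4 - 44 = -40)
l(2 - 5*7) - 1*(-49624) = -40 - 1*(-49624) = -40 + 49624 = 49584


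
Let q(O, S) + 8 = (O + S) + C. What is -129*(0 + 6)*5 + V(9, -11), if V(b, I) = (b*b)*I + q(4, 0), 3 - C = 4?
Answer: -4766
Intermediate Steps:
C = -1 (C = 3 - 1*4 = 3 - 4 = -1)
q(O, S) = -9 + O + S (q(O, S) = -8 + ((O + S) - 1) = -8 + (-1 + O + S) = -9 + O + S)
V(b, I) = -5 + I*b**2 (V(b, I) = (b*b)*I + (-9 + 4 + 0) = b**2*I - 5 = I*b**2 - 5 = -5 + I*b**2)
-129*(0 + 6)*5 + V(9, -11) = -129*(0 + 6)*5 + (-5 - 11*9**2) = -774*5 + (-5 - 11*81) = -129*30 + (-5 - 891) = -3870 - 896 = -4766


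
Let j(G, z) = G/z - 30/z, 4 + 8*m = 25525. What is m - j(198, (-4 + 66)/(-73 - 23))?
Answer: 855663/248 ≈ 3450.3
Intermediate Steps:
m = 25521/8 (m = -1/2 + (1/8)*25525 = -1/2 + 25525/8 = 25521/8 ≈ 3190.1)
j(G, z) = -30/z + G/z
m - j(198, (-4 + 66)/(-73 - 23)) = 25521/8 - (-30 + 198)/((-4 + 66)/(-73 - 23)) = 25521/8 - 168/(62/(-96)) = 25521/8 - 168/(62*(-1/96)) = 25521/8 - 168/(-31/48) = 25521/8 - (-48)*168/31 = 25521/8 - 1*(-8064/31) = 25521/8 + 8064/31 = 855663/248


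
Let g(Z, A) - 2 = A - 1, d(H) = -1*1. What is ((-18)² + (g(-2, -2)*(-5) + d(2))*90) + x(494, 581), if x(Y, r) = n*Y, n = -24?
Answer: -11172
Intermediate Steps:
d(H) = -1
g(Z, A) = 1 + A (g(Z, A) = 2 + (A - 1) = 2 + (-1 + A) = 1 + A)
x(Y, r) = -24*Y
((-18)² + (g(-2, -2)*(-5) + d(2))*90) + x(494, 581) = ((-18)² + ((1 - 2)*(-5) - 1)*90) - 24*494 = (324 + (-1*(-5) - 1)*90) - 11856 = (324 + (5 - 1)*90) - 11856 = (324 + 4*90) - 11856 = (324 + 360) - 11856 = 684 - 11856 = -11172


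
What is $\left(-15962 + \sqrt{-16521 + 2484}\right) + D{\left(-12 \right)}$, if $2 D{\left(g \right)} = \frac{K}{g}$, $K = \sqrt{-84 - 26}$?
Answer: $-15962 + i \sqrt{14037} - \frac{i \sqrt{110}}{24} \approx -15962.0 + 118.04 i$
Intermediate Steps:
$K = i \sqrt{110}$ ($K = \sqrt{-110} = i \sqrt{110} \approx 10.488 i$)
$D{\left(g \right)} = \frac{i \sqrt{110}}{2 g}$ ($D{\left(g \right)} = \frac{i \sqrt{110} \frac{1}{g}}{2} = \frac{i \sqrt{110}}{2 g}$)
$\left(-15962 + \sqrt{-16521 + 2484}\right) + D{\left(-12 \right)} = \left(-15962 + \sqrt{-16521 + 2484}\right) + \frac{i \sqrt{110}}{2 \left(-12\right)} = \left(-15962 + \sqrt{-14037}\right) + \frac{1}{2} i \sqrt{110} \left(- \frac{1}{12}\right) = \left(-15962 + i \sqrt{14037}\right) - \frac{i \sqrt{110}}{24} = -15962 + i \sqrt{14037} - \frac{i \sqrt{110}}{24}$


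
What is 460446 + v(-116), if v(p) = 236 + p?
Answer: 460566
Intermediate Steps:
460446 + v(-116) = 460446 + (236 - 116) = 460446 + 120 = 460566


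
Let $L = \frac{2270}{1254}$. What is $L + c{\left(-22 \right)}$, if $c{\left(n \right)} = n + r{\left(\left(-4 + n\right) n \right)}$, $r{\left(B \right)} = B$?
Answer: $\frac{345985}{627} \approx 551.81$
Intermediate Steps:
$L = \frac{1135}{627}$ ($L = 2270 \cdot \frac{1}{1254} = \frac{1135}{627} \approx 1.8102$)
$c{\left(n \right)} = n + n \left(-4 + n\right)$ ($c{\left(n \right)} = n + \left(-4 + n\right) n = n + n \left(-4 + n\right)$)
$L + c{\left(-22 \right)} = \frac{1135}{627} - 22 \left(-3 - 22\right) = \frac{1135}{627} - -550 = \frac{1135}{627} + 550 = \frac{345985}{627}$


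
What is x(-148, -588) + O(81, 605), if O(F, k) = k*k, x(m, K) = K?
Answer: 365437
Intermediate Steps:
O(F, k) = k²
x(-148, -588) + O(81, 605) = -588 + 605² = -588 + 366025 = 365437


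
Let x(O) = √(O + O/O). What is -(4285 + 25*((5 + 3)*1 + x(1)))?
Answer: -4485 - 25*√2 ≈ -4520.4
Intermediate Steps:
x(O) = √(1 + O) (x(O) = √(O + 1) = √(1 + O))
-(4285 + 25*((5 + 3)*1 + x(1))) = -(4285 + 25*((5 + 3)*1 + √(1 + 1))) = -(4285 + 25*(8*1 + √2)) = -(4285 + 25*(8 + √2)) = -(4285 + (200 + 25*√2)) = -(4485 + 25*√2) = -4485 - 25*√2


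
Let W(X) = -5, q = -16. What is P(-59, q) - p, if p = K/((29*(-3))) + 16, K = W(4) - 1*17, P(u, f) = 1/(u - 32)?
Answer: -128761/7917 ≈ -16.264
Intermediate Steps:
P(u, f) = 1/(-32 + u)
K = -22 (K = -5 - 1*17 = -5 - 17 = -22)
p = 1414/87 (p = -22/(29*(-3)) + 16 = -22/(-87) + 16 = -1/87*(-22) + 16 = 22/87 + 16 = 1414/87 ≈ 16.253)
P(-59, q) - p = 1/(-32 - 59) - 1*1414/87 = 1/(-91) - 1414/87 = -1/91 - 1414/87 = -128761/7917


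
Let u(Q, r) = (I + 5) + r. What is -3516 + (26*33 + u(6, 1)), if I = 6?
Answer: -2646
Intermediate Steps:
u(Q, r) = 11 + r (u(Q, r) = (6 + 5) + r = 11 + r)
-3516 + (26*33 + u(6, 1)) = -3516 + (26*33 + (11 + 1)) = -3516 + (858 + 12) = -3516 + 870 = -2646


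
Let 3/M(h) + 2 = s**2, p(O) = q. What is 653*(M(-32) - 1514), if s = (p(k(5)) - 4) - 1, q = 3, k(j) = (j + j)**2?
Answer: -1975325/2 ≈ -9.8766e+5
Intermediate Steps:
k(j) = 4*j**2 (k(j) = (2*j)**2 = 4*j**2)
p(O) = 3
s = -2 (s = (3 - 4) - 1 = -1 - 1 = -2)
M(h) = 3/2 (M(h) = 3/(-2 + (-2)**2) = 3/(-2 + 4) = 3/2)
653*(M(-32) - 1514) = 653*(3/2 - 1514) = 653*(-3025/2) = -1975325/2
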